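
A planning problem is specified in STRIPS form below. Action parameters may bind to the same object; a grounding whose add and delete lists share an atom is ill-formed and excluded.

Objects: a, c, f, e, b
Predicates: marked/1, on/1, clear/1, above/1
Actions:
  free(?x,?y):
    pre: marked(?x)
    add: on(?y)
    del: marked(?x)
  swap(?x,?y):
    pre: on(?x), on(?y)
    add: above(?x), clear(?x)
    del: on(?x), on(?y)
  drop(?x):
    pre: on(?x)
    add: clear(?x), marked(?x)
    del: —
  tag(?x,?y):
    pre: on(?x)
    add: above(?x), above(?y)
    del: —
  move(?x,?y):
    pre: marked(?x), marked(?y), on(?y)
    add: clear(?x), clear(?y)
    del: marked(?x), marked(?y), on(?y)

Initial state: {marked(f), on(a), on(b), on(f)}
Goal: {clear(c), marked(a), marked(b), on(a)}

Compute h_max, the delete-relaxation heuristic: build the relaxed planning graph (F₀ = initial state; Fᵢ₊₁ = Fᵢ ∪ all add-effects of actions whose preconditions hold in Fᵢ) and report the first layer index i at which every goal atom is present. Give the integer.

2

F0 = init (4 atoms)
F1 = F0 ∪ {above(a), above(b), above(c), above(e), above(f), clear(a), clear(b), clear(f), marked(a), marked(b), on(c), on(e)}  (16 atoms)
F2 = F1 ∪ {clear(c), clear(e), marked(c), marked(e)}  (20 atoms)
goal ⊆ F2  ⇒  h_max = 2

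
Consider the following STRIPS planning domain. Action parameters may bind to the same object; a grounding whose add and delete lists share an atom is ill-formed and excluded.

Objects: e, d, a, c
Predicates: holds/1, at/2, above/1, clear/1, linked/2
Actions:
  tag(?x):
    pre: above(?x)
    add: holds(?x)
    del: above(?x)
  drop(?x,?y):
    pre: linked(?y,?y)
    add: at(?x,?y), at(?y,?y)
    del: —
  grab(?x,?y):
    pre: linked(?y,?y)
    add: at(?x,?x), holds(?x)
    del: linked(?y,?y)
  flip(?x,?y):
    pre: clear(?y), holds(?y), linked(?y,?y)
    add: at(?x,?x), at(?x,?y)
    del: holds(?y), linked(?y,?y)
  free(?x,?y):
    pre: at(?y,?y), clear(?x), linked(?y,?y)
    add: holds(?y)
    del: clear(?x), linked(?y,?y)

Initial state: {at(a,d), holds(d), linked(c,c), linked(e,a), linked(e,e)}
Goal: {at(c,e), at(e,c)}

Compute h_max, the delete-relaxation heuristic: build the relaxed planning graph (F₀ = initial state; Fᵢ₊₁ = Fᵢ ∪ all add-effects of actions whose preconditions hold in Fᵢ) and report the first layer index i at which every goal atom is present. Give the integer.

F0 = init (5 atoms)
F1 = F0 ∪ {at(a,a), at(a,c), at(a,e), at(c,c), at(c,e), at(d,c), at(d,d), at(d,e), at(e,c), at(e,e), holds(a), holds(c), holds(e)}  (18 atoms)
goal ⊆ F1  ⇒  h_max = 1

1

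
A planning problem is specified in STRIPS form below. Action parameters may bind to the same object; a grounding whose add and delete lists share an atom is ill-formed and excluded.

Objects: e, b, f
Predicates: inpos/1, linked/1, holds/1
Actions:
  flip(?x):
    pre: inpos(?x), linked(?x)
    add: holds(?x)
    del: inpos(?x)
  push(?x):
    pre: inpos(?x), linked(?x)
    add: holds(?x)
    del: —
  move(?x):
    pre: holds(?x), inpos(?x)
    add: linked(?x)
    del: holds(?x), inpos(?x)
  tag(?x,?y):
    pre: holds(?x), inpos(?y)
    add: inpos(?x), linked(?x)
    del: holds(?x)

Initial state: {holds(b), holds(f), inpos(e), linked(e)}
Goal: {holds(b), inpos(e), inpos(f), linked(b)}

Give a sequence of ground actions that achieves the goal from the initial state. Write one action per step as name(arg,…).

tag(b,e); flip(b); tag(f,e)

1. tag(b,e)  →  {holds(f), inpos(b), inpos(e), linked(b), linked(e)}
2. flip(b)  →  {holds(b), holds(f), inpos(e), linked(b), linked(e)}
3. tag(f,e)  →  {holds(b), inpos(e), inpos(f), linked(b), linked(e), linked(f)}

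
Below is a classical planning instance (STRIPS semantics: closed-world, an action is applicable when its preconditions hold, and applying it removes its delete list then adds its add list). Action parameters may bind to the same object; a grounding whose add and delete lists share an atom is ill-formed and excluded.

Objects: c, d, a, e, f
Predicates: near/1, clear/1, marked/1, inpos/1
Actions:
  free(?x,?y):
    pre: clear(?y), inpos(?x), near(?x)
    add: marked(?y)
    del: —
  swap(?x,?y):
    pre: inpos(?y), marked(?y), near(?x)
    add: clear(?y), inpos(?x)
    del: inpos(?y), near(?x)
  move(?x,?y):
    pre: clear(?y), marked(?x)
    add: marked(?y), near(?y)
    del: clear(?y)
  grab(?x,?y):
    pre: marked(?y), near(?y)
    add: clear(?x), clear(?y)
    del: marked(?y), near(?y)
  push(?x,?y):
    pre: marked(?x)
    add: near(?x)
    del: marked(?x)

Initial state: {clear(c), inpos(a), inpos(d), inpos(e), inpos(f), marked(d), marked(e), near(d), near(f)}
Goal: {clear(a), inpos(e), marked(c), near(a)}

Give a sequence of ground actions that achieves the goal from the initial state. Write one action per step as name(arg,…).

1. free(d,c)  →  {clear(c), inpos(a), inpos(d), inpos(e), inpos(f), marked(c), marked(d), marked(e), near(d), near(f)}
2. grab(a,d)  →  {clear(a), clear(c), clear(d), inpos(a), inpos(d), inpos(e), inpos(f), marked(c), marked(e), near(f)}
3. free(f,a)  →  {clear(a), clear(c), clear(d), inpos(a), inpos(d), inpos(e), inpos(f), marked(a), marked(c), marked(e), near(f)}
4. push(a,c)  →  {clear(a), clear(c), clear(d), inpos(a), inpos(d), inpos(e), inpos(f), marked(c), marked(e), near(a), near(f)}

free(d,c); grab(a,d); free(f,a); push(a,c)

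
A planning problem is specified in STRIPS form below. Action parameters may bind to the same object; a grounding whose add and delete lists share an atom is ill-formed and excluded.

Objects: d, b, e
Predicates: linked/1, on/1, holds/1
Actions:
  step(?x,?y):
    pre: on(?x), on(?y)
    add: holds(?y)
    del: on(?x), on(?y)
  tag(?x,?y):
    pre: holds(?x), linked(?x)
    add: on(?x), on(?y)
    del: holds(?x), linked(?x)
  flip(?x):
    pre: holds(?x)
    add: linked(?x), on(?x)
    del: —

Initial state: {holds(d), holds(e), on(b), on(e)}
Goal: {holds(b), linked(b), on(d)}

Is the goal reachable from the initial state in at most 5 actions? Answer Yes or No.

Yes

1. step(b,b)  →  {holds(b), holds(d), holds(e), on(e)}
2. flip(d)  →  {holds(b), holds(d), holds(e), linked(d), on(d), on(e)}
3. flip(b)  →  {holds(b), holds(d), holds(e), linked(b), linked(d), on(b), on(d), on(e)}
optimal plan length = 3; 3 ≤ 5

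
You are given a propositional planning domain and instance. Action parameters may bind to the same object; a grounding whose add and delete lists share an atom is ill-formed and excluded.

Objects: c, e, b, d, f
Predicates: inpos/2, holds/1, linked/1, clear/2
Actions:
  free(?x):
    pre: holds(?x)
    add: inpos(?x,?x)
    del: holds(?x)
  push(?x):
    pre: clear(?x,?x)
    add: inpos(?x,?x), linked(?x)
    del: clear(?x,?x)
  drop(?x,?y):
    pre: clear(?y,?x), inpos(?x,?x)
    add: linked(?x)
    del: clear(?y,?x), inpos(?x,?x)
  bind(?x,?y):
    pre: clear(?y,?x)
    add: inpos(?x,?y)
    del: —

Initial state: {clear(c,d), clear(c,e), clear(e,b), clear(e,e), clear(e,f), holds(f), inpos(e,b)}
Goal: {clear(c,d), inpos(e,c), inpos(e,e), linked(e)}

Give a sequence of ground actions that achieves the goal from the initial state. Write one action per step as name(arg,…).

push(e); bind(e,c)

1. push(e)  →  {clear(c,d), clear(c,e), clear(e,b), clear(e,f), holds(f), inpos(e,b), inpos(e,e), linked(e)}
2. bind(e,c)  →  {clear(c,d), clear(c,e), clear(e,b), clear(e,f), holds(f), inpos(e,b), inpos(e,c), inpos(e,e), linked(e)}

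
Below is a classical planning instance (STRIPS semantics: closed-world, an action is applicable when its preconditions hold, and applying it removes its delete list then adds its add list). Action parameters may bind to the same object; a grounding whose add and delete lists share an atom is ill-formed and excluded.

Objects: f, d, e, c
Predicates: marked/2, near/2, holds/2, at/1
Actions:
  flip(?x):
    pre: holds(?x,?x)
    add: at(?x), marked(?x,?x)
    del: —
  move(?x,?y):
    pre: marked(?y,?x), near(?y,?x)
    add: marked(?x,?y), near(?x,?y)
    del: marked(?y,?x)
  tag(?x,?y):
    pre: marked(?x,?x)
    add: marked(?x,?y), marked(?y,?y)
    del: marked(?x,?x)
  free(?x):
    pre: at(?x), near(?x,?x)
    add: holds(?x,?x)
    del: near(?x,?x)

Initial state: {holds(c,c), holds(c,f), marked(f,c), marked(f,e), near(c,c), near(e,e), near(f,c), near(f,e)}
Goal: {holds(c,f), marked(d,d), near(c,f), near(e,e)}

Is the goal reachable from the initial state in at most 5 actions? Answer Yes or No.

1. flip(c)  →  {at(c), holds(c,c), holds(c,f), marked(c,c), marked(f,c), marked(f,e), near(c,c), near(e,e), near(f,c), near(f,e)}
2. move(c,f)  →  {at(c), holds(c,c), holds(c,f), marked(c,c), marked(c,f), marked(f,e), near(c,c), near(c,f), near(e,e), near(f,c), near(f,e)}
3. tag(c,d)  →  {at(c), holds(c,c), holds(c,f), marked(c,d), marked(c,f), marked(d,d), marked(f,e), near(c,c), near(c,f), near(e,e), near(f,c), near(f,e)}
optimal plan length = 3; 3 ≤ 5

Yes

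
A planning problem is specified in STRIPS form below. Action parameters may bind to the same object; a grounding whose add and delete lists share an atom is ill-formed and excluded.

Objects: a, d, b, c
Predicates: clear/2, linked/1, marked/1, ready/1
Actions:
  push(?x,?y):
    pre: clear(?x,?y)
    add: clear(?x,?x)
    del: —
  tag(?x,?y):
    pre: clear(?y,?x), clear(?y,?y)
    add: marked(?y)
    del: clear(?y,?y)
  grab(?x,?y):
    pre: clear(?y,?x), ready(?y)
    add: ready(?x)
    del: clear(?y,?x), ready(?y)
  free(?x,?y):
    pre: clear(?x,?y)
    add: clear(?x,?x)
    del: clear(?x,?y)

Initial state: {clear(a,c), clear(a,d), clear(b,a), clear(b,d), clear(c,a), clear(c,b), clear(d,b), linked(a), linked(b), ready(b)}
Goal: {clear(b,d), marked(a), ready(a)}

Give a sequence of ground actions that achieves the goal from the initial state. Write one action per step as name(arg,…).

1. push(a,d)  →  {clear(a,a), clear(a,c), clear(a,d), clear(b,a), clear(b,d), clear(c,a), clear(c,b), clear(d,b), linked(a), linked(b), ready(b)}
2. tag(a,a)  →  {clear(a,c), clear(a,d), clear(b,a), clear(b,d), clear(c,a), clear(c,b), clear(d,b), linked(a), linked(b), marked(a), ready(b)}
3. grab(a,b)  →  {clear(a,c), clear(a,d), clear(b,d), clear(c,a), clear(c,b), clear(d,b), linked(a), linked(b), marked(a), ready(a)}

push(a,d); tag(a,a); grab(a,b)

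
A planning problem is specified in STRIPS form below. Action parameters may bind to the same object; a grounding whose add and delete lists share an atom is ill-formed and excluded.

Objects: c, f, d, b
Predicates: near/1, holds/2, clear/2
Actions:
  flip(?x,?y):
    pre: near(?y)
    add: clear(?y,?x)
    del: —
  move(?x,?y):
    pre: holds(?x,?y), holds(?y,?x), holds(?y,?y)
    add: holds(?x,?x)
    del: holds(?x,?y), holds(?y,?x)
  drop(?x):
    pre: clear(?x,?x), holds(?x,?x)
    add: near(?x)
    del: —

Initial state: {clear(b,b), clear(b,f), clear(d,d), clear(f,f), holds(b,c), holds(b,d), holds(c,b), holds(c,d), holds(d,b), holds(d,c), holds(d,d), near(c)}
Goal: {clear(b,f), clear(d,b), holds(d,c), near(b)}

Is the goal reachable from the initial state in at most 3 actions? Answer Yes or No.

No

1. move(b,d)  →  {clear(b,b), clear(b,f), clear(d,d), clear(f,f), holds(b,b), holds(b,c), holds(c,b), holds(c,d), holds(d,c), holds(d,d), near(c)}
2. drop(d)  →  {clear(b,b), clear(b,f), clear(d,d), clear(f,f), holds(b,b), holds(b,c), holds(c,b), holds(c,d), holds(d,c), holds(d,d), near(c), near(d)}
3. flip(b,d)  →  {clear(b,b), clear(b,f), clear(d,b), clear(d,d), clear(f,f), holds(b,b), holds(b,c), holds(c,b), holds(c,d), holds(d,c), holds(d,d), near(c), near(d)}
4. drop(b)  →  {clear(b,b), clear(b,f), clear(d,b), clear(d,d), clear(f,f), holds(b,b), holds(b,c), holds(c,b), holds(c,d), holds(d,c), holds(d,d), near(b), near(c), near(d)}
optimal plan length = 4; 4 > 3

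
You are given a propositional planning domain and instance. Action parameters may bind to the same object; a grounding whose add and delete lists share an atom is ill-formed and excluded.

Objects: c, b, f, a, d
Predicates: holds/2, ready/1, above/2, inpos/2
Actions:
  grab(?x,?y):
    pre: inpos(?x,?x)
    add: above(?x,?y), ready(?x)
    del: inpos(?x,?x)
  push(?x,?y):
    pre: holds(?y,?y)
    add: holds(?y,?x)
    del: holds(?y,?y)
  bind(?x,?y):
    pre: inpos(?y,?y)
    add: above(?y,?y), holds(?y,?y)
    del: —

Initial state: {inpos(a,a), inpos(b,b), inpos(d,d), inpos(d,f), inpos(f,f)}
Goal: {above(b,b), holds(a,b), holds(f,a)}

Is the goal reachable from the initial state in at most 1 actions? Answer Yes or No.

No

1. grab(b,b)  →  {above(b,b), inpos(a,a), inpos(d,d), inpos(d,f), inpos(f,f), ready(b)}
2. bind(c,f)  →  {above(b,b), above(f,f), holds(f,f), inpos(a,a), inpos(d,d), inpos(d,f), inpos(f,f), ready(b)}
3. push(a,f)  →  {above(b,b), above(f,f), holds(f,a), inpos(a,a), inpos(d,d), inpos(d,f), inpos(f,f), ready(b)}
4. bind(c,a)  →  {above(a,a), above(b,b), above(f,f), holds(a,a), holds(f,a), inpos(a,a), inpos(d,d), inpos(d,f), inpos(f,f), ready(b)}
5. push(b,a)  →  {above(a,a), above(b,b), above(f,f), holds(a,b), holds(f,a), inpos(a,a), inpos(d,d), inpos(d,f), inpos(f,f), ready(b)}
optimal plan length = 5; 5 > 1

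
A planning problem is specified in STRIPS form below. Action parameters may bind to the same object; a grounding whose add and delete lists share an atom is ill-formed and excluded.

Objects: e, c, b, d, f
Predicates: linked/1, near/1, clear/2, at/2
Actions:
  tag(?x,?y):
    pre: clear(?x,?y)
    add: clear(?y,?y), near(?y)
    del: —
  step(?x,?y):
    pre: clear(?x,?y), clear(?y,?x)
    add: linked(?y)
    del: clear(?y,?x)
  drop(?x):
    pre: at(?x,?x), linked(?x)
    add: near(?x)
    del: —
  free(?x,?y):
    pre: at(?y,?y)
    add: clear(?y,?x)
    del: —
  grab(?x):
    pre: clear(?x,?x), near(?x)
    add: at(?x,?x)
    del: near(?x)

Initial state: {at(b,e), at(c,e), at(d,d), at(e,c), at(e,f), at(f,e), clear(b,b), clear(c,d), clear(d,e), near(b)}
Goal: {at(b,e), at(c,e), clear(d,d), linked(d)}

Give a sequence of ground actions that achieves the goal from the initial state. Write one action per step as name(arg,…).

1. tag(c,d)  →  {at(b,e), at(c,e), at(d,d), at(e,c), at(e,f), at(f,e), clear(b,b), clear(c,d), clear(d,d), clear(d,e), near(b), near(d)}
2. step(d,d)  →  {at(b,e), at(c,e), at(d,d), at(e,c), at(e,f), at(f,e), clear(b,b), clear(c,d), clear(d,e), linked(d), near(b), near(d)}
3. tag(c,d)  →  {at(b,e), at(c,e), at(d,d), at(e,c), at(e,f), at(f,e), clear(b,b), clear(c,d), clear(d,d), clear(d,e), linked(d), near(b), near(d)}

tag(c,d); step(d,d); tag(c,d)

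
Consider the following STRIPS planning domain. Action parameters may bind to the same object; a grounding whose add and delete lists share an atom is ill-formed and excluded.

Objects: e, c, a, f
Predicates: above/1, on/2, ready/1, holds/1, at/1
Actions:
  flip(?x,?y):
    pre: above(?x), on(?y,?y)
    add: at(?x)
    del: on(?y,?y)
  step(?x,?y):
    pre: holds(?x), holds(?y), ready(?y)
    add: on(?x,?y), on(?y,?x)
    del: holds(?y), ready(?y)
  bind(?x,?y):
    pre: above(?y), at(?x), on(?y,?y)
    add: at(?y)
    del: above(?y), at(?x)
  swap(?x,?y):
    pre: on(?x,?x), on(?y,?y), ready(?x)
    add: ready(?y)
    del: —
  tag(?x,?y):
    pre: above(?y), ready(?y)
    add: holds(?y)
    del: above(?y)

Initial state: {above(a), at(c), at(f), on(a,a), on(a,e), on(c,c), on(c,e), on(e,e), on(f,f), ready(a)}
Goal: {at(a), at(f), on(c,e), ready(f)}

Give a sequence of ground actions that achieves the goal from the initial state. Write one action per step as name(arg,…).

1. flip(a,e)  →  {above(a), at(a), at(c), at(f), on(a,a), on(a,e), on(c,c), on(c,e), on(f,f), ready(a)}
2. swap(a,f)  →  {above(a), at(a), at(c), at(f), on(a,a), on(a,e), on(c,c), on(c,e), on(f,f), ready(a), ready(f)}

flip(a,e); swap(a,f)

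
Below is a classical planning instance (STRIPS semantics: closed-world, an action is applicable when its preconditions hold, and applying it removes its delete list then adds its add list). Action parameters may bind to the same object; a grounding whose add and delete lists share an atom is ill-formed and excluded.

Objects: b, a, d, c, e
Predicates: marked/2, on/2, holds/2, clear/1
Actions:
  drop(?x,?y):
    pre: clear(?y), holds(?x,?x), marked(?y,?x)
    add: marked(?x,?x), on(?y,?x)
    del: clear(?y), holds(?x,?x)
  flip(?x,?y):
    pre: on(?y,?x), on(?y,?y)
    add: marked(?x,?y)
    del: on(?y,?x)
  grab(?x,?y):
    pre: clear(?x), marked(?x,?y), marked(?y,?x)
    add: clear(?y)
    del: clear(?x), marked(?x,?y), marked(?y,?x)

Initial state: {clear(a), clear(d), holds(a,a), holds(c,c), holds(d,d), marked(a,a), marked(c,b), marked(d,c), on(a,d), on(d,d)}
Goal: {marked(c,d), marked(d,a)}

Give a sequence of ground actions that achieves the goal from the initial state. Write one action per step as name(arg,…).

drop(a,a); drop(c,d); flip(d,a); flip(c,d)

1. drop(a,a)  →  {clear(d), holds(c,c), holds(d,d), marked(a,a), marked(c,b), marked(d,c), on(a,a), on(a,d), on(d,d)}
2. drop(c,d)  →  {holds(d,d), marked(a,a), marked(c,b), marked(c,c), marked(d,c), on(a,a), on(a,d), on(d,c), on(d,d)}
3. flip(d,a)  →  {holds(d,d), marked(a,a), marked(c,b), marked(c,c), marked(d,a), marked(d,c), on(a,a), on(d,c), on(d,d)}
4. flip(c,d)  →  {holds(d,d), marked(a,a), marked(c,b), marked(c,c), marked(c,d), marked(d,a), marked(d,c), on(a,a), on(d,d)}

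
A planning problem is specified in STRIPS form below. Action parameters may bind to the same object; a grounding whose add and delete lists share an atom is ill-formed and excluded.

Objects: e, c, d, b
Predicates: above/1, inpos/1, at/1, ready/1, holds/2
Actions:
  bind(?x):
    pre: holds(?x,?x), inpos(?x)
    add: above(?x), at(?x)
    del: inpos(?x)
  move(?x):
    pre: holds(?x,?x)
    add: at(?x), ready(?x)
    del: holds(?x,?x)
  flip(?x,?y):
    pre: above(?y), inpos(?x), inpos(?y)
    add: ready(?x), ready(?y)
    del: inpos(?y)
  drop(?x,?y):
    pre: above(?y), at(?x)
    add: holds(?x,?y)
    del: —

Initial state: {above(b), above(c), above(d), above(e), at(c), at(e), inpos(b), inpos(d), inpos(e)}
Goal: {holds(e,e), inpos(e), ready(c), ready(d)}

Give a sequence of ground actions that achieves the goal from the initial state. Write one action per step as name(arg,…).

1. flip(e,d)  →  {above(b), above(c), above(d), above(e), at(c), at(e), inpos(b), inpos(e), ready(d), ready(e)}
2. drop(e,e)  →  {above(b), above(c), above(d), above(e), at(c), at(e), holds(e,e), inpos(b), inpos(e), ready(d), ready(e)}
3. drop(c,c)  →  {above(b), above(c), above(d), above(e), at(c), at(e), holds(c,c), holds(e,e), inpos(b), inpos(e), ready(d), ready(e)}
4. move(c)  →  {above(b), above(c), above(d), above(e), at(c), at(e), holds(e,e), inpos(b), inpos(e), ready(c), ready(d), ready(e)}

flip(e,d); drop(e,e); drop(c,c); move(c)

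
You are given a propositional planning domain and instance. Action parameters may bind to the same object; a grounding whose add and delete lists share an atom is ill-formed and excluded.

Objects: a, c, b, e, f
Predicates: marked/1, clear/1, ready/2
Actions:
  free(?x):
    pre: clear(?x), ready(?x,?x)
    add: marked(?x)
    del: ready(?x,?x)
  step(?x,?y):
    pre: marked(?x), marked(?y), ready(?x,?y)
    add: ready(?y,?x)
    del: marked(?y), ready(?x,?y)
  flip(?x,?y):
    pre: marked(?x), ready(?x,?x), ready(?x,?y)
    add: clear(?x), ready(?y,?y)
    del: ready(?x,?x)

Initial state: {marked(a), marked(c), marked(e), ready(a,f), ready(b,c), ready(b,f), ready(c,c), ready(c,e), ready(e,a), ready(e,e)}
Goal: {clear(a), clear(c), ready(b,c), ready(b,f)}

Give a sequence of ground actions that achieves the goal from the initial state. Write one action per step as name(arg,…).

flip(c,e); flip(e,a); flip(a,f)

1. flip(c,e)  →  {clear(c), marked(a), marked(c), marked(e), ready(a,f), ready(b,c), ready(b,f), ready(c,e), ready(e,a), ready(e,e)}
2. flip(e,a)  →  {clear(c), clear(e), marked(a), marked(c), marked(e), ready(a,a), ready(a,f), ready(b,c), ready(b,f), ready(c,e), ready(e,a)}
3. flip(a,f)  →  {clear(a), clear(c), clear(e), marked(a), marked(c), marked(e), ready(a,f), ready(b,c), ready(b,f), ready(c,e), ready(e,a), ready(f,f)}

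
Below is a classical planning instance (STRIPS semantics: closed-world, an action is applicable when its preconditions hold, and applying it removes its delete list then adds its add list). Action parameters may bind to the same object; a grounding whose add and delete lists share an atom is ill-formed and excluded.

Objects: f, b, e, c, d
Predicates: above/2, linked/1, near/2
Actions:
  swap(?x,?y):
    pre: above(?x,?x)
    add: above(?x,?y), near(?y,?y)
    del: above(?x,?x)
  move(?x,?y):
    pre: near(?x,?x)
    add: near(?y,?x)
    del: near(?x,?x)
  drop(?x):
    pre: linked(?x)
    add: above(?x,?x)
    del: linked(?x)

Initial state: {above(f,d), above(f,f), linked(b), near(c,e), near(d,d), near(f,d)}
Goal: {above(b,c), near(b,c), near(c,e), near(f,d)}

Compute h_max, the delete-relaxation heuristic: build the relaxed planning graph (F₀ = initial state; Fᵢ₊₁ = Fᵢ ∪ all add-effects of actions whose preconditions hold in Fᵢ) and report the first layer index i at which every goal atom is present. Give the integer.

F0 = init (6 atoms)
F1 = F0 ∪ {above(b,b), above(f,b), above(f,c), above(f,e), near(b,b), near(b,d), near(c,c), near(c,d), near(e,d), near(e,e)}  (16 atoms)
F2 = F1 ∪ {above(b,c), above(b,d), above(b,e), above(b,f), near(b,c), near(b,e), near(c,b), near(d,b), near(d,c), near(d,e), near(e,b), near(e,c), near(f,b), near(f,c), near(f,e), near(f,f)}  (32 atoms)
goal ⊆ F2  ⇒  h_max = 2

2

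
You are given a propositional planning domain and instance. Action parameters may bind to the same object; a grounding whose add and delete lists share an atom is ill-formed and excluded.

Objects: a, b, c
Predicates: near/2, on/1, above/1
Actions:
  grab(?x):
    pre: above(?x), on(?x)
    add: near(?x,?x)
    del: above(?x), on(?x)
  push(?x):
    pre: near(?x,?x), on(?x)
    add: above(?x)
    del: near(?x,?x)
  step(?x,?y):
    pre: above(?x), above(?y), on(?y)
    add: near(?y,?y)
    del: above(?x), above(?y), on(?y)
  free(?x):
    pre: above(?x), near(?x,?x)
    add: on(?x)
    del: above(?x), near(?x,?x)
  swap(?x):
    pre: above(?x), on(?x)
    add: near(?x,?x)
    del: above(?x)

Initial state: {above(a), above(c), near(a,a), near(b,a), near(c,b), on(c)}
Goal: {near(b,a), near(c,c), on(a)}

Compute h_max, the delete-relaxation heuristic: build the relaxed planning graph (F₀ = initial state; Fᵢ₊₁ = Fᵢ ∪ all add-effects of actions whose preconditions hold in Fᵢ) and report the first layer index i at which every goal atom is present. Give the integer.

1

F0 = init (6 atoms)
F1 = F0 ∪ {near(c,c), on(a)}  (8 atoms)
goal ⊆ F1  ⇒  h_max = 1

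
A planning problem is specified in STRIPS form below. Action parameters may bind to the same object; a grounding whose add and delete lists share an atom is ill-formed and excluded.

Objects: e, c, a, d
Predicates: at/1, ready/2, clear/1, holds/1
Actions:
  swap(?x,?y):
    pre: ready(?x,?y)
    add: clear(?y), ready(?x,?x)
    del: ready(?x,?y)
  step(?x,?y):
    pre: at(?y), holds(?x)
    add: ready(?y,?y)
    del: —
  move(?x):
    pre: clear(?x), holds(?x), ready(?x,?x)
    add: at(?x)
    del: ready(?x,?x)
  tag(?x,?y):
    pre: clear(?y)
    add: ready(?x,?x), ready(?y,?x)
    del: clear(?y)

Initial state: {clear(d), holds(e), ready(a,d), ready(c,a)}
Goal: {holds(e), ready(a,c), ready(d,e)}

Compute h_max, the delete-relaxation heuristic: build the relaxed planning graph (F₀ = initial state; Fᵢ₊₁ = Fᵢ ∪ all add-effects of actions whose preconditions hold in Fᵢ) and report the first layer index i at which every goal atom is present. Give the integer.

2

F0 = init (4 atoms)
F1 = F0 ∪ {clear(a), ready(a,a), ready(c,c), ready(d,a), ready(d,c), ready(d,d), ready(d,e), ready(e,e)}  (12 atoms)
F2 = F1 ∪ {clear(c), clear(e), ready(a,c), ready(a,e)}  (16 atoms)
goal ⊆ F2  ⇒  h_max = 2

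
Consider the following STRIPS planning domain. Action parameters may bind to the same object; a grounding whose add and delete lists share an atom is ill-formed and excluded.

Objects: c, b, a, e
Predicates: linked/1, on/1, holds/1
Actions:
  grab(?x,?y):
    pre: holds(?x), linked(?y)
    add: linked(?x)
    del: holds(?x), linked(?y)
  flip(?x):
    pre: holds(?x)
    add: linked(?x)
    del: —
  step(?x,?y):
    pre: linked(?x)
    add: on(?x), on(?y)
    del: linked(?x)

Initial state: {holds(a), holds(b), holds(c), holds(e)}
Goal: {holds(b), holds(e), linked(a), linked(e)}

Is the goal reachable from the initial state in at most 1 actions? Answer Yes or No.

1. flip(a)  →  {holds(a), holds(b), holds(c), holds(e), linked(a)}
2. flip(e)  →  {holds(a), holds(b), holds(c), holds(e), linked(a), linked(e)}
optimal plan length = 2; 2 > 1

No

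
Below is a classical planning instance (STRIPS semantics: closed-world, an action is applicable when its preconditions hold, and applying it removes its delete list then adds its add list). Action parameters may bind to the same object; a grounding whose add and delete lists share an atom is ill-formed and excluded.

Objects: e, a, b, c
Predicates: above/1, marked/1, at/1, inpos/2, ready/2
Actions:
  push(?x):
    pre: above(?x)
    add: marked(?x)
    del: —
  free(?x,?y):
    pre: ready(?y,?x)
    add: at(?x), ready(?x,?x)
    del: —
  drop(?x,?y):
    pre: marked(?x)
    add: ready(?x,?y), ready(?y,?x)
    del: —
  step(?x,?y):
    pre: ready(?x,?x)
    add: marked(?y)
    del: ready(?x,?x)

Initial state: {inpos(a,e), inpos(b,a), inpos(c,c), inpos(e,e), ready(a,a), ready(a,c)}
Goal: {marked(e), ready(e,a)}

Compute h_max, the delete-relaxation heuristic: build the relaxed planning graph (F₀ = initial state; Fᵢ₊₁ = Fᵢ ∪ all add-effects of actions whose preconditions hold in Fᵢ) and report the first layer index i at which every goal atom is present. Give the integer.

F0 = init (6 atoms)
F1 = F0 ∪ {at(a), at(c), marked(a), marked(b), marked(c), marked(e), ready(c,c)}  (13 atoms)
F2 = F1 ∪ {ready(a,b), ready(a,e), ready(b,a), ready(b,b), ready(b,c), ready(b,e), ready(c,a), ready(c,b), ready(c,e), ready(e,a), ready(e,b), ready(e,c), ready(e,e)}  (26 atoms)
goal ⊆ F2  ⇒  h_max = 2

2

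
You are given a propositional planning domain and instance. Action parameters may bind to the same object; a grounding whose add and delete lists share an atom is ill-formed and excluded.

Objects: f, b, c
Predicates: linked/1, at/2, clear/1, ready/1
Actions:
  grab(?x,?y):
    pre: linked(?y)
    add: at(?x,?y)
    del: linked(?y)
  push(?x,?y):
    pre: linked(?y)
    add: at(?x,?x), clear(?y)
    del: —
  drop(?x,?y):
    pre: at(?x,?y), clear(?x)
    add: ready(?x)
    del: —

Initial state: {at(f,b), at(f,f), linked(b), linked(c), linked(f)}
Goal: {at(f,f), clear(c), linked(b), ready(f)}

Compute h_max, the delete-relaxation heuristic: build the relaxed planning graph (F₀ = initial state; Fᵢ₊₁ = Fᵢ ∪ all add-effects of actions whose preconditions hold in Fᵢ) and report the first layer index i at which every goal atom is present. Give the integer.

2

F0 = init (5 atoms)
F1 = F0 ∪ {at(b,b), at(b,c), at(b,f), at(c,b), at(c,c), at(c,f), at(f,c), clear(b), clear(c), clear(f)}  (15 atoms)
F2 = F1 ∪ {ready(b), ready(c), ready(f)}  (18 atoms)
goal ⊆ F2  ⇒  h_max = 2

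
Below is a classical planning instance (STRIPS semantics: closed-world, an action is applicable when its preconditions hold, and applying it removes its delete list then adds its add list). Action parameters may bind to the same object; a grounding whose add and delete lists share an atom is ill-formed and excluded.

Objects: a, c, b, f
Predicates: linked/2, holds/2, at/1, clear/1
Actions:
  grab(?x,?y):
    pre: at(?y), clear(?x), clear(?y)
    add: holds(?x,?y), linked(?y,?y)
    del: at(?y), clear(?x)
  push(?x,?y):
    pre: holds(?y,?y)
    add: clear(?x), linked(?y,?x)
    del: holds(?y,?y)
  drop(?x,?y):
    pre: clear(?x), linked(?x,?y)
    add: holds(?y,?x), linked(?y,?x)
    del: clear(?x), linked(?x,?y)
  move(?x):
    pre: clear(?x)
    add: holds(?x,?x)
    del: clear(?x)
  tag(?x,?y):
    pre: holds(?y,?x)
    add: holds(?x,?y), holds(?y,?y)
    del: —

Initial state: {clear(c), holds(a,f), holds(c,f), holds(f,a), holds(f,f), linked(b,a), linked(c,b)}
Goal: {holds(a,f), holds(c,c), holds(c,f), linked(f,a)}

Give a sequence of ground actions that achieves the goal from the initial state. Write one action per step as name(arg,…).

1. push(a,f)  →  {clear(a), clear(c), holds(a,f), holds(c,f), holds(f,a), linked(b,a), linked(c,b), linked(f,a)}
2. move(c)  →  {clear(a), holds(a,f), holds(c,c), holds(c,f), holds(f,a), linked(b,a), linked(c,b), linked(f,a)}

push(a,f); move(c)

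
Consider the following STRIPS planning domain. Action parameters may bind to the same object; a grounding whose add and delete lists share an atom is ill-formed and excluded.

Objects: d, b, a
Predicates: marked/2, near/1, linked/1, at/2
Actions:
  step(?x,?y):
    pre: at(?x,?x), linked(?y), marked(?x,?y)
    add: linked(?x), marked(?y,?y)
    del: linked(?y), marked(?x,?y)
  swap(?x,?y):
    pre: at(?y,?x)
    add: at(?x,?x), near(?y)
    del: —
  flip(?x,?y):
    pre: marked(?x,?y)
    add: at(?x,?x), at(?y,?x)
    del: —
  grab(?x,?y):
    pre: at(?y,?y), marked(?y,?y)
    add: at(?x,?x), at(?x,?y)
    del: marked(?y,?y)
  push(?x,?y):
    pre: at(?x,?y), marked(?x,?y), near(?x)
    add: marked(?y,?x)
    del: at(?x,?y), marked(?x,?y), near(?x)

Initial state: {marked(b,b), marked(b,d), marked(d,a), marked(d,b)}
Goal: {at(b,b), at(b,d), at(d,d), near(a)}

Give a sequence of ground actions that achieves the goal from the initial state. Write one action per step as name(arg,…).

flip(d,b); flip(d,a); swap(d,a); flip(b,d)

1. flip(d,b)  →  {at(b,d), at(d,d), marked(b,b), marked(b,d), marked(d,a), marked(d,b)}
2. flip(d,a)  →  {at(a,d), at(b,d), at(d,d), marked(b,b), marked(b,d), marked(d,a), marked(d,b)}
3. swap(d,a)  →  {at(a,d), at(b,d), at(d,d), marked(b,b), marked(b,d), marked(d,a), marked(d,b), near(a)}
4. flip(b,d)  →  {at(a,d), at(b,b), at(b,d), at(d,b), at(d,d), marked(b,b), marked(b,d), marked(d,a), marked(d,b), near(a)}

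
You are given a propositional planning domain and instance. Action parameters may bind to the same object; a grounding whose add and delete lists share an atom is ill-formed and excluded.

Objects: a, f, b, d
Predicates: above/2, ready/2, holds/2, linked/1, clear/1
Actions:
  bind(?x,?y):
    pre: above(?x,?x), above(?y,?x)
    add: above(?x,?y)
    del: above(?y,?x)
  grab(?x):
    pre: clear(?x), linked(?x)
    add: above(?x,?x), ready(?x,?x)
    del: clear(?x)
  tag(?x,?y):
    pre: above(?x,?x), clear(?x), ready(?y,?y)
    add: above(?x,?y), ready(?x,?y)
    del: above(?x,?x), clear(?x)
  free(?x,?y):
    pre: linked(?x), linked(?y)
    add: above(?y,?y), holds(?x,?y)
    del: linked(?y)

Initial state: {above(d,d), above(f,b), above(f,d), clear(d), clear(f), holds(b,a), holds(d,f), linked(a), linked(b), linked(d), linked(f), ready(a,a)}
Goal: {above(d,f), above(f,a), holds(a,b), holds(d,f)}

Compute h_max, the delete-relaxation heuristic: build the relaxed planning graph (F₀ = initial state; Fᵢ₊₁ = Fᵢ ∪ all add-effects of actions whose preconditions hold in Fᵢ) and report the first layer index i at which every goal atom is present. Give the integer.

2

F0 = init (12 atoms)
F1 = F0 ∪ {above(a,a), above(b,b), above(d,a), above(d,f), above(f,f), holds(a,a), holds(a,b), holds(a,d), holds(a,f), holds(b,b), holds(b,d), holds(b,f), holds(d,a), holds(d,b), holds(d,d), holds(f,a), holds(f,b), holds(f,d), holds(f,f), ready(d,a), ready(d,d), ready(f,f)}  (34 atoms)
F2 = F1 ∪ {above(a,d), above(b,f), above(f,a), ready(d,f), ready(f,a), ready(f,d)}  (40 atoms)
goal ⊆ F2  ⇒  h_max = 2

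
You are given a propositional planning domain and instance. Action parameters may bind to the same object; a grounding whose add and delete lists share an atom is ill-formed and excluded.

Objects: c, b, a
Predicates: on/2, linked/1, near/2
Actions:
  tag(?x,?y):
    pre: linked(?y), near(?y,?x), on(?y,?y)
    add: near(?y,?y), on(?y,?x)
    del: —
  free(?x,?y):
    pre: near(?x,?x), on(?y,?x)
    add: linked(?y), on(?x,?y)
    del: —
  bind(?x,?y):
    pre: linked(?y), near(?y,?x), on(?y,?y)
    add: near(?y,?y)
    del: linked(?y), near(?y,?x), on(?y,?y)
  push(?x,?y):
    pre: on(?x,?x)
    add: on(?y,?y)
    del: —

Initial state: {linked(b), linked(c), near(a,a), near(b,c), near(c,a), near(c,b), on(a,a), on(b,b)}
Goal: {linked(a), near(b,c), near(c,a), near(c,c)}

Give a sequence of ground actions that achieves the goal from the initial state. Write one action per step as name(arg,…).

free(a,a); push(b,c); tag(b,c)

1. free(a,a)  →  {linked(a), linked(b), linked(c), near(a,a), near(b,c), near(c,a), near(c,b), on(a,a), on(b,b)}
2. push(b,c)  →  {linked(a), linked(b), linked(c), near(a,a), near(b,c), near(c,a), near(c,b), on(a,a), on(b,b), on(c,c)}
3. tag(b,c)  →  {linked(a), linked(b), linked(c), near(a,a), near(b,c), near(c,a), near(c,b), near(c,c), on(a,a), on(b,b), on(c,b), on(c,c)}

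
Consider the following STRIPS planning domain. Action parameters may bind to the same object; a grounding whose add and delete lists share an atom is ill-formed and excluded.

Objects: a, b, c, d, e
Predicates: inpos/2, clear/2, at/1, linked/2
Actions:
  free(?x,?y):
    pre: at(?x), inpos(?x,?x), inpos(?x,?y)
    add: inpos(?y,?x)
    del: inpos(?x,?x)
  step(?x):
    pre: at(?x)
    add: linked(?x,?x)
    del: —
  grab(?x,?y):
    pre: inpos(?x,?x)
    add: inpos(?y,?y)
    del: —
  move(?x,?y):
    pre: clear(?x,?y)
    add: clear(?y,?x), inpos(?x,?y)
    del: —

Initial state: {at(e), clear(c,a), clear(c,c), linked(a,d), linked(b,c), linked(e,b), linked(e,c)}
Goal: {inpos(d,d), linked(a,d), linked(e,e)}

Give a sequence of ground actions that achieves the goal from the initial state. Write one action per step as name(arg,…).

step(e); move(c,c); grab(c,d)

1. step(e)  →  {at(e), clear(c,a), clear(c,c), linked(a,d), linked(b,c), linked(e,b), linked(e,c), linked(e,e)}
2. move(c,c)  →  {at(e), clear(c,a), clear(c,c), inpos(c,c), linked(a,d), linked(b,c), linked(e,b), linked(e,c), linked(e,e)}
3. grab(c,d)  →  {at(e), clear(c,a), clear(c,c), inpos(c,c), inpos(d,d), linked(a,d), linked(b,c), linked(e,b), linked(e,c), linked(e,e)}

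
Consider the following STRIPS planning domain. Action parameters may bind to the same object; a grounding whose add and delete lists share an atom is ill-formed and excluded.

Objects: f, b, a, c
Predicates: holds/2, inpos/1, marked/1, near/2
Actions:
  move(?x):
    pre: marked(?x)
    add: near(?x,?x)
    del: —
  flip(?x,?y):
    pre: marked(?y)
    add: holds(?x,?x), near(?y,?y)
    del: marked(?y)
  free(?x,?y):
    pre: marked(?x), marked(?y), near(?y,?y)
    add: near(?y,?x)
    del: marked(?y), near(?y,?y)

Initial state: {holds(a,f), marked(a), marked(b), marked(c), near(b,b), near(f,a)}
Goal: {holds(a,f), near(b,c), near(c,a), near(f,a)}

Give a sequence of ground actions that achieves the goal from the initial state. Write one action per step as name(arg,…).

move(c); free(c,b); free(a,c)

1. move(c)  →  {holds(a,f), marked(a), marked(b), marked(c), near(b,b), near(c,c), near(f,a)}
2. free(c,b)  →  {holds(a,f), marked(a), marked(c), near(b,c), near(c,c), near(f,a)}
3. free(a,c)  →  {holds(a,f), marked(a), near(b,c), near(c,a), near(f,a)}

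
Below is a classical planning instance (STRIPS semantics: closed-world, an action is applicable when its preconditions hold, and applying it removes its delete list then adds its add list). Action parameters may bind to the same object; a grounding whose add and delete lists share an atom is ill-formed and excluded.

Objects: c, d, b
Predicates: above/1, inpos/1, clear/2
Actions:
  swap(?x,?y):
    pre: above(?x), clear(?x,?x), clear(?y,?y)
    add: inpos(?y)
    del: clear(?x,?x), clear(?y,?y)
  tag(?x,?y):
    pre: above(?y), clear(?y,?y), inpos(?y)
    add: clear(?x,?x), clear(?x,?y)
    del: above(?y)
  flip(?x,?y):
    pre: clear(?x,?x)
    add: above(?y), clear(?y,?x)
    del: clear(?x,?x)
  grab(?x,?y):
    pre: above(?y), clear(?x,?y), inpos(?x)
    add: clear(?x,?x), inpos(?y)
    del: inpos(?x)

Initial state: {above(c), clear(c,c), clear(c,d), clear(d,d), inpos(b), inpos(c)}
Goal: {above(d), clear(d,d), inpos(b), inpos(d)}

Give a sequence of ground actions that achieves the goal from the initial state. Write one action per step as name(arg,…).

1. flip(c,d)  →  {above(c), above(d), clear(c,d), clear(d,c), clear(d,d), inpos(b), inpos(c)}
2. grab(c,d)  →  {above(c), above(d), clear(c,c), clear(c,d), clear(d,c), clear(d,d), inpos(b), inpos(d)}

flip(c,d); grab(c,d)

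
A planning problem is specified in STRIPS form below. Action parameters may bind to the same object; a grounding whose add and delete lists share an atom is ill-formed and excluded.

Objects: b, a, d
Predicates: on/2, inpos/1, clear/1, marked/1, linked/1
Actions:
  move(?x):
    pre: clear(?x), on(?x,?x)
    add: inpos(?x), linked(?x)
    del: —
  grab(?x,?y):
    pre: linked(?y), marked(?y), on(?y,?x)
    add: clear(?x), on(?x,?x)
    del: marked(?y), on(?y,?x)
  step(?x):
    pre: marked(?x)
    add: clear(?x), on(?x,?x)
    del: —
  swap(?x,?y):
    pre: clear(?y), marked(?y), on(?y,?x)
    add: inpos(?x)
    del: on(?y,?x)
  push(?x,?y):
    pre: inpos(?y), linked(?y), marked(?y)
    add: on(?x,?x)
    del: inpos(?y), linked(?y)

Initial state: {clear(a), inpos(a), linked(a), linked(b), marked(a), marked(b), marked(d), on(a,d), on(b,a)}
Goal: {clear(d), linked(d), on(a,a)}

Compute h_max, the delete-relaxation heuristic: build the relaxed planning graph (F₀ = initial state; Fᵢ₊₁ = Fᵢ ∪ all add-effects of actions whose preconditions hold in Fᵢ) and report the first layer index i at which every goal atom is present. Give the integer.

2

F0 = init (9 atoms)
F1 = F0 ∪ {clear(b), clear(d), inpos(d), on(a,a), on(b,b), on(d,d)}  (15 atoms)
F2 = F1 ∪ {inpos(b), linked(d)}  (17 atoms)
goal ⊆ F2  ⇒  h_max = 2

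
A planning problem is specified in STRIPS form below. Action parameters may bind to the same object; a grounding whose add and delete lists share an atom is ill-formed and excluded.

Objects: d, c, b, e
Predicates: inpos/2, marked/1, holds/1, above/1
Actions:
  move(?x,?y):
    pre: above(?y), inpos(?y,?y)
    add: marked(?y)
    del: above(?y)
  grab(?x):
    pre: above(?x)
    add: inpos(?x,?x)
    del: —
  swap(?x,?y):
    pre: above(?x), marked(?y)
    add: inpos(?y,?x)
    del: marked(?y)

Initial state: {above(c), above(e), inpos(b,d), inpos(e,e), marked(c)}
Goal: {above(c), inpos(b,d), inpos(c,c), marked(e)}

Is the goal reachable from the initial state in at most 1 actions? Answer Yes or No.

1. move(d,e)  →  {above(c), inpos(b,d), inpos(e,e), marked(c), marked(e)}
2. grab(c)  →  {above(c), inpos(b,d), inpos(c,c), inpos(e,e), marked(c), marked(e)}
optimal plan length = 2; 2 > 1

No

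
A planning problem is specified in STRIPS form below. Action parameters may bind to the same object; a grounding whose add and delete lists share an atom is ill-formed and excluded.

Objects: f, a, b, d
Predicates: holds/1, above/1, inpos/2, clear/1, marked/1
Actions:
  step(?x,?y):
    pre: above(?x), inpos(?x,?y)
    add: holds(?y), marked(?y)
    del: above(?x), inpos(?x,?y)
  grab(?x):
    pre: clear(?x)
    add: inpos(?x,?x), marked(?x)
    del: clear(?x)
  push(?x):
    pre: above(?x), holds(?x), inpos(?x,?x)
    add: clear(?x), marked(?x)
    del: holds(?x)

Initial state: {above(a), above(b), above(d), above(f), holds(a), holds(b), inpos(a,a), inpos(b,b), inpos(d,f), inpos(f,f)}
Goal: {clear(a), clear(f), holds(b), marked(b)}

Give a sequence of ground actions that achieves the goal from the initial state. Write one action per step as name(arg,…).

1. step(b,b)  →  {above(a), above(d), above(f), holds(a), holds(b), inpos(a,a), inpos(d,f), inpos(f,f), marked(b)}
2. step(d,f)  →  {above(a), above(f), holds(a), holds(b), holds(f), inpos(a,a), inpos(f,f), marked(b), marked(f)}
3. push(f)  →  {above(a), above(f), clear(f), holds(a), holds(b), inpos(a,a), inpos(f,f), marked(b), marked(f)}
4. push(a)  →  {above(a), above(f), clear(a), clear(f), holds(b), inpos(a,a), inpos(f,f), marked(a), marked(b), marked(f)}

step(b,b); step(d,f); push(f); push(a)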